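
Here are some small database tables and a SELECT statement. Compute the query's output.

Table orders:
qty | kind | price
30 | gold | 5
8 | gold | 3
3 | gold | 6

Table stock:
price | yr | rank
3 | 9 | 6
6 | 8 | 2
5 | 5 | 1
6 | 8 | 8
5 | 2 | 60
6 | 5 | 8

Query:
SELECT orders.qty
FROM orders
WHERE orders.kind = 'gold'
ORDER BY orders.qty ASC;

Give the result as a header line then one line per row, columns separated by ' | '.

== RESULT ==
orders.qty
3
8
30

Derivation:
After WHERE (3 rows):
orders.qty | orders.kind | orders.price
30 | gold | 5
8 | gold | 3
3 | gold | 6
After SELECT (3 rows):
orders.qty
30
8
3
After ORDER BY (3 rows):
orders.qty
3
8
30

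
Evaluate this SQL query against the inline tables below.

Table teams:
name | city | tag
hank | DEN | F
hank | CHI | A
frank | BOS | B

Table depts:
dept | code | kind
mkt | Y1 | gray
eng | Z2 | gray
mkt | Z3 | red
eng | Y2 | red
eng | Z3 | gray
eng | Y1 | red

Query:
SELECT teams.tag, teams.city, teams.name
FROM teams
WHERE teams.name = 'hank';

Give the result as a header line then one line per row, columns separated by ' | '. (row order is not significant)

After WHERE (2 rows):
teams.name | teams.city | teams.tag
hank | DEN | F
hank | CHI | A
After SELECT (2 rows):
teams.tag | teams.city | teams.name
F | DEN | hank
A | CHI | hank

== RESULT ==
teams.tag | teams.city | teams.name
F | DEN | hank
A | CHI | hank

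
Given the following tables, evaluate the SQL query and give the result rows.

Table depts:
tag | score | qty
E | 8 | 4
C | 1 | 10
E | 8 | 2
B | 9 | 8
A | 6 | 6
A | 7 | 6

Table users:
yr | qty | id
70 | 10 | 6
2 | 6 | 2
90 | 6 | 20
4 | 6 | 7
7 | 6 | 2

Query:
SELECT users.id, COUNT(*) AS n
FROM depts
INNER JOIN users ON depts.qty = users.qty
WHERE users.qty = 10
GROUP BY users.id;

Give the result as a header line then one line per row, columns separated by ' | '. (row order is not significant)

After JOIN users (9 rows):
depts.tag | depts.score | depts.qty | users.yr | users.qty | users.id
C | 1 | 10 | 70 | 10 | 6
A | 6 | 6 | 2 | 6 | 2
A | 6 | 6 | 90 | 6 | 20
A | 6 | 6 | 4 | 6 | 7
A | 6 | 6 | 7 | 6 | 2
A | 7 | 6 | 2 | 6 | 2
A | 7 | 6 | 90 | 6 | 20
A | 7 | 6 | 4 | 6 | 7
A | 7 | 6 | 7 | 6 | 2
After WHERE (1 rows):
depts.tag | depts.score | depts.qty | users.yr | users.qty | users.id
C | 1 | 10 | 70 | 10 | 6
After GROUP BY (1 rows):
users.id | n
6 | 1

== RESULT ==
users.id | n
6 | 1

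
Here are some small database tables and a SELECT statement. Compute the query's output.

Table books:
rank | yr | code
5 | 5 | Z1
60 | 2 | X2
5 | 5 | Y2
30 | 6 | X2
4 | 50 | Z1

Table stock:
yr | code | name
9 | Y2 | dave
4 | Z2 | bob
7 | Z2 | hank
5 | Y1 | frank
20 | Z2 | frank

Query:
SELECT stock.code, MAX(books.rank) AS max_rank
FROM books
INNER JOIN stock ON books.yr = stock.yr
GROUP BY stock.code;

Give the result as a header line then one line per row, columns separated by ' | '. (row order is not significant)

After JOIN stock (2 rows):
books.rank | books.yr | books.code | stock.yr | stock.code | stock.name
5 | 5 | Z1 | 5 | Y1 | frank
5 | 5 | Y2 | 5 | Y1 | frank
After GROUP BY (1 rows):
stock.code | max_rank
Y1 | 5

== RESULT ==
stock.code | max_rank
Y1 | 5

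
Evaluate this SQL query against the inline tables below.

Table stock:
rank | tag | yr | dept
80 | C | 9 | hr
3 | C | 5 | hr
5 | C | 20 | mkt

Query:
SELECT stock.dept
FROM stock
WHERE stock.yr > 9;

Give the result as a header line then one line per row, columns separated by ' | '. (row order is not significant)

== RESULT ==
stock.dept
mkt

Derivation:
After WHERE (1 rows):
stock.rank | stock.tag | stock.yr | stock.dept
5 | C | 20 | mkt
After SELECT (1 rows):
stock.dept
mkt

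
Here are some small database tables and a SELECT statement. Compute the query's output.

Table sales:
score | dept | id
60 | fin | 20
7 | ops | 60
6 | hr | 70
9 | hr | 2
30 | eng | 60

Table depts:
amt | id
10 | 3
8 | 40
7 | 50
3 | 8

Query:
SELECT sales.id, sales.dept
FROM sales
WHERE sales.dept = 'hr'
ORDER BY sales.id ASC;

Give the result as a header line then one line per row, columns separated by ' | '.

== RESULT ==
sales.id | sales.dept
2 | hr
70 | hr

Derivation:
After WHERE (2 rows):
sales.score | sales.dept | sales.id
6 | hr | 70
9 | hr | 2
After SELECT (2 rows):
sales.id | sales.dept
70 | hr
2 | hr
After ORDER BY (2 rows):
sales.id | sales.dept
2 | hr
70 | hr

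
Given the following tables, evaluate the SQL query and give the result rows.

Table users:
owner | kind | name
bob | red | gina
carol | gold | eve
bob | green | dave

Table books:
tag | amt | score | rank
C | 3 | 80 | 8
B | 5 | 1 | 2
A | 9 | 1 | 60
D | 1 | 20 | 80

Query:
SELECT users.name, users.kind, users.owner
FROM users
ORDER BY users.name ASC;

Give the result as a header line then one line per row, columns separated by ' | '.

== RESULT ==
users.name | users.kind | users.owner
dave | green | bob
eve | gold | carol
gina | red | bob

Derivation:
After SELECT (3 rows):
users.name | users.kind | users.owner
gina | red | bob
eve | gold | carol
dave | green | bob
After ORDER BY (3 rows):
users.name | users.kind | users.owner
dave | green | bob
eve | gold | carol
gina | red | bob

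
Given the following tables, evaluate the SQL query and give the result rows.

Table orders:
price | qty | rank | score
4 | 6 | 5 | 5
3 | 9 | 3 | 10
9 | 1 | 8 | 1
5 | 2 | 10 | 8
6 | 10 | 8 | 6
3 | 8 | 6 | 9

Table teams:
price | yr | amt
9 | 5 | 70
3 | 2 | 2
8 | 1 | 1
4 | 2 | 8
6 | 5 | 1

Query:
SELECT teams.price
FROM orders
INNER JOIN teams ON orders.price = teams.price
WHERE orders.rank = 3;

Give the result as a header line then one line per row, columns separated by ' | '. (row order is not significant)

After JOIN teams (5 rows):
orders.price | orders.qty | orders.rank | orders.score | teams.price | teams.yr | teams.amt
4 | 6 | 5 | 5 | 4 | 2 | 8
3 | 9 | 3 | 10 | 3 | 2 | 2
9 | 1 | 8 | 1 | 9 | 5 | 70
6 | 10 | 8 | 6 | 6 | 5 | 1
3 | 8 | 6 | 9 | 3 | 2 | 2
After WHERE (1 rows):
orders.price | orders.qty | orders.rank | orders.score | teams.price | teams.yr | teams.amt
3 | 9 | 3 | 10 | 3 | 2 | 2
After SELECT (1 rows):
teams.price
3

== RESULT ==
teams.price
3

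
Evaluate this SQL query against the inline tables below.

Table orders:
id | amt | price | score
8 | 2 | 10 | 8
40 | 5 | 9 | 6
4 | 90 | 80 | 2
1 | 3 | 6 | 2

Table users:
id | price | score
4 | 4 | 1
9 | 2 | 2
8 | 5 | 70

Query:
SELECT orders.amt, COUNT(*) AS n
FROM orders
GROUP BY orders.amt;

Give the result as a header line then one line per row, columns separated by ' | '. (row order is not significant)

== RESULT ==
orders.amt | n
2 | 1
5 | 1
90 | 1
3 | 1

Derivation:
After GROUP BY (4 rows):
orders.amt | n
2 | 1
5 | 1
90 | 1
3 | 1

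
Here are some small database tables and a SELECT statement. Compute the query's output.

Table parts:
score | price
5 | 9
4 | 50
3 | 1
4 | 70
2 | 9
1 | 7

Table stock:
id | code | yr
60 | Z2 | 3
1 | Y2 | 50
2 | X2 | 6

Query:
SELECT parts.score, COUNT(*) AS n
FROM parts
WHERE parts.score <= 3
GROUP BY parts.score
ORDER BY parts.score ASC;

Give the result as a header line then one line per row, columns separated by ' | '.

== RESULT ==
parts.score | n
1 | 1
2 | 1
3 | 1

Derivation:
After WHERE (3 rows):
parts.score | parts.price
3 | 1
2 | 9
1 | 7
After GROUP BY (3 rows):
parts.score | n
3 | 1
2 | 1
1 | 1
After ORDER BY (3 rows):
parts.score | n
1 | 1
2 | 1
3 | 1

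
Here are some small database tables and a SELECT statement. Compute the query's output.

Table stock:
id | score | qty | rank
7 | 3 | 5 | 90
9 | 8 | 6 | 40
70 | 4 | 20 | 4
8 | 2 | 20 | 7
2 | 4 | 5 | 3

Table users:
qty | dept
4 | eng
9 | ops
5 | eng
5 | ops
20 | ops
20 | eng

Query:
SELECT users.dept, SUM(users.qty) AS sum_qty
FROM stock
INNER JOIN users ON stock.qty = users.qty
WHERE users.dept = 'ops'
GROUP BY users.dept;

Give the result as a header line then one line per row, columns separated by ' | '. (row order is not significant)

After JOIN users (8 rows):
stock.id | stock.score | stock.qty | stock.rank | users.qty | users.dept
7 | 3 | 5 | 90 | 5 | eng
7 | 3 | 5 | 90 | 5 | ops
70 | 4 | 20 | 4 | 20 | ops
70 | 4 | 20 | 4 | 20 | eng
8 | 2 | 20 | 7 | 20 | ops
8 | 2 | 20 | 7 | 20 | eng
2 | 4 | 5 | 3 | 5 | eng
2 | 4 | 5 | 3 | 5 | ops
After WHERE (4 rows):
stock.id | stock.score | stock.qty | stock.rank | users.qty | users.dept
7 | 3 | 5 | 90 | 5 | ops
70 | 4 | 20 | 4 | 20 | ops
8 | 2 | 20 | 7 | 20 | ops
2 | 4 | 5 | 3 | 5 | ops
After GROUP BY (1 rows):
users.dept | sum_qty
ops | 50

== RESULT ==
users.dept | sum_qty
ops | 50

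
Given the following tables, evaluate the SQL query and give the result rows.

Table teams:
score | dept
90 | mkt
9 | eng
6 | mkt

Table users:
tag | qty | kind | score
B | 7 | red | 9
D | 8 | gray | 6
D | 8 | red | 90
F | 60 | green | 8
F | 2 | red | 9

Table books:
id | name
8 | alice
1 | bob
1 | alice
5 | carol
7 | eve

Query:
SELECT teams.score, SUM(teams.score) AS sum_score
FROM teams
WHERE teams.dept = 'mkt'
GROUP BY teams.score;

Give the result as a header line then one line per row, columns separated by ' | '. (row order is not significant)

After WHERE (2 rows):
teams.score | teams.dept
90 | mkt
6 | mkt
After GROUP BY (2 rows):
teams.score | sum_score
90 | 90
6 | 6

== RESULT ==
teams.score | sum_score
90 | 90
6 | 6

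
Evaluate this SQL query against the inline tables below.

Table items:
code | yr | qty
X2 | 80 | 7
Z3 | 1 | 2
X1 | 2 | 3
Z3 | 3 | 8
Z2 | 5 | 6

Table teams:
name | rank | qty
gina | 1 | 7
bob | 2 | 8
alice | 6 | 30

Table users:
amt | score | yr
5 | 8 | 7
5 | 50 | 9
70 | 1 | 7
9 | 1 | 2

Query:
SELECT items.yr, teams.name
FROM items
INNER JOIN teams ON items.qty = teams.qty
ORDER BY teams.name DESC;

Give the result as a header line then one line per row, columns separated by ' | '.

After JOIN teams (2 rows):
items.code | items.yr | items.qty | teams.name | teams.rank | teams.qty
X2 | 80 | 7 | gina | 1 | 7
Z3 | 3 | 8 | bob | 2 | 8
After SELECT (2 rows):
items.yr | teams.name
80 | gina
3 | bob
After ORDER BY (2 rows):
items.yr | teams.name
80 | gina
3 | bob

== RESULT ==
items.yr | teams.name
80 | gina
3 | bob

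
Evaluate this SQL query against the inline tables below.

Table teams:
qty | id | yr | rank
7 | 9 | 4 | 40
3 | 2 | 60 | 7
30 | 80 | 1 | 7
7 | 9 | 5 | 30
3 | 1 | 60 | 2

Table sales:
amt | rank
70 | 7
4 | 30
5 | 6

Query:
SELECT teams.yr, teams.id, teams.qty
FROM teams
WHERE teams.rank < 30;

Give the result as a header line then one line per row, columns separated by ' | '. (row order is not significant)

After WHERE (3 rows):
teams.qty | teams.id | teams.yr | teams.rank
3 | 2 | 60 | 7
30 | 80 | 1 | 7
3 | 1 | 60 | 2
After SELECT (3 rows):
teams.yr | teams.id | teams.qty
60 | 2 | 3
1 | 80 | 30
60 | 1 | 3

== RESULT ==
teams.yr | teams.id | teams.qty
60 | 2 | 3
1 | 80 | 30
60 | 1 | 3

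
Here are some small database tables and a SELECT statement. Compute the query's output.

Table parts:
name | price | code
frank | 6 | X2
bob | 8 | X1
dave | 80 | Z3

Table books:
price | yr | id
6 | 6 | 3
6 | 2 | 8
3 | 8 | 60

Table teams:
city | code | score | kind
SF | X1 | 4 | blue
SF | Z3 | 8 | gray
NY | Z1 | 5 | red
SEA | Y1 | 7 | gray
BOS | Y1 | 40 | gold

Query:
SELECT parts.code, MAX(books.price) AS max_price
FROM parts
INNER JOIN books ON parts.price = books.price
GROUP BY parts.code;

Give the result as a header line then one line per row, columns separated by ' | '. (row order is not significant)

After JOIN books (2 rows):
parts.name | parts.price | parts.code | books.price | books.yr | books.id
frank | 6 | X2 | 6 | 6 | 3
frank | 6 | X2 | 6 | 2 | 8
After GROUP BY (1 rows):
parts.code | max_price
X2 | 6

== RESULT ==
parts.code | max_price
X2 | 6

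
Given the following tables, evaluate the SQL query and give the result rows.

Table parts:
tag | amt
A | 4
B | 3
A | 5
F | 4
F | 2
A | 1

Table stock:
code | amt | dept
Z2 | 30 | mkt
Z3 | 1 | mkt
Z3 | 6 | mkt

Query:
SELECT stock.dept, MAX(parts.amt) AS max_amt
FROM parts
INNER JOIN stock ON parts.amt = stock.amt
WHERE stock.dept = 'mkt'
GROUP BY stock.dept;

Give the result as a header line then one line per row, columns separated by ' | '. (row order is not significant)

== RESULT ==
stock.dept | max_amt
mkt | 1

Derivation:
After JOIN stock (1 rows):
parts.tag | parts.amt | stock.code | stock.amt | stock.dept
A | 1 | Z3 | 1 | mkt
After WHERE (1 rows):
parts.tag | parts.amt | stock.code | stock.amt | stock.dept
A | 1 | Z3 | 1 | mkt
After GROUP BY (1 rows):
stock.dept | max_amt
mkt | 1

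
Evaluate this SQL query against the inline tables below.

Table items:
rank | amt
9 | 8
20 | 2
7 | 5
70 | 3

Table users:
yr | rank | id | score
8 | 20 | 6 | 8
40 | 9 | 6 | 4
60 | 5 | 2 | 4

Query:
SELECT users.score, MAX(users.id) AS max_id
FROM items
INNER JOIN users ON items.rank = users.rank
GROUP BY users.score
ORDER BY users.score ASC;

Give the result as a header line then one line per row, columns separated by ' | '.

After JOIN users (2 rows):
items.rank | items.amt | users.yr | users.rank | users.id | users.score
9 | 8 | 40 | 9 | 6 | 4
20 | 2 | 8 | 20 | 6 | 8
After GROUP BY (2 rows):
users.score | max_id
4 | 6
8 | 6
After ORDER BY (2 rows):
users.score | max_id
4 | 6
8 | 6

== RESULT ==
users.score | max_id
4 | 6
8 | 6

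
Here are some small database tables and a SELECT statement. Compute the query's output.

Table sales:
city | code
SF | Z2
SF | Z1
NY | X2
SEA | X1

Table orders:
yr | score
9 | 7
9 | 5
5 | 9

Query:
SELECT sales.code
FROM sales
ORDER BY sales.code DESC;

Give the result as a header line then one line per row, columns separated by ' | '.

== RESULT ==
sales.code
Z2
Z1
X2
X1

Derivation:
After SELECT (4 rows):
sales.code
Z2
Z1
X2
X1
After ORDER BY (4 rows):
sales.code
Z2
Z1
X2
X1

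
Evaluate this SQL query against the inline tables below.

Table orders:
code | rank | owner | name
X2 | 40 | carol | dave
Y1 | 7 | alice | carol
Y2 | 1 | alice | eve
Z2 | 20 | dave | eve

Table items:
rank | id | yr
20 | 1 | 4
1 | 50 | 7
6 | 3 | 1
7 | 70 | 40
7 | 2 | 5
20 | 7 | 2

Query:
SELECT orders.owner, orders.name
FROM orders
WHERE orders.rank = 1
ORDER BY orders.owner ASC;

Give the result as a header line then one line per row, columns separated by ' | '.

After WHERE (1 rows):
orders.code | orders.rank | orders.owner | orders.name
Y2 | 1 | alice | eve
After SELECT (1 rows):
orders.owner | orders.name
alice | eve
After ORDER BY (1 rows):
orders.owner | orders.name
alice | eve

== RESULT ==
orders.owner | orders.name
alice | eve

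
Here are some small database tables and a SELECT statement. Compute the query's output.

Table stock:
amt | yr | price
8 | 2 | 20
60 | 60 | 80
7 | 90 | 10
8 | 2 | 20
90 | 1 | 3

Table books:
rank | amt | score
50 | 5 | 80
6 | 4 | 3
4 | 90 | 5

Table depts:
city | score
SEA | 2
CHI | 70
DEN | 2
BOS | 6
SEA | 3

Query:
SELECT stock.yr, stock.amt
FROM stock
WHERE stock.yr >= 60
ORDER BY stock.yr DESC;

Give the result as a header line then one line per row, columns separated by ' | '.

== RESULT ==
stock.yr | stock.amt
90 | 7
60 | 60

Derivation:
After WHERE (2 rows):
stock.amt | stock.yr | stock.price
60 | 60 | 80
7 | 90 | 10
After SELECT (2 rows):
stock.yr | stock.amt
60 | 60
90 | 7
After ORDER BY (2 rows):
stock.yr | stock.amt
90 | 7
60 | 60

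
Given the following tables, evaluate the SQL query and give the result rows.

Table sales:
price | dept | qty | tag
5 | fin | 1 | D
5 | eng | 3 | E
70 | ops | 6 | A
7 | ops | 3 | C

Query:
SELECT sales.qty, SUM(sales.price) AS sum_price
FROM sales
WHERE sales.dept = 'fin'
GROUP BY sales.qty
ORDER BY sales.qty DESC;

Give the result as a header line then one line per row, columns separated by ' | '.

After WHERE (1 rows):
sales.price | sales.dept | sales.qty | sales.tag
5 | fin | 1 | D
After GROUP BY (1 rows):
sales.qty | sum_price
1 | 5
After ORDER BY (1 rows):
sales.qty | sum_price
1 | 5

== RESULT ==
sales.qty | sum_price
1 | 5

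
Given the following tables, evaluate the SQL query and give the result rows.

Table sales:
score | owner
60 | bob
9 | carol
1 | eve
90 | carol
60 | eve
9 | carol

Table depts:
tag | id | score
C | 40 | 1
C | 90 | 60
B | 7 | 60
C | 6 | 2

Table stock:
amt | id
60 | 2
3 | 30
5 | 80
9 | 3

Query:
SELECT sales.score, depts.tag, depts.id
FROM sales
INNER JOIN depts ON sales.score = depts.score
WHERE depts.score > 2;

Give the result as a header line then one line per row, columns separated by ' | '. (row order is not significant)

== RESULT ==
sales.score | depts.tag | depts.id
60 | C | 90
60 | B | 7
60 | C | 90
60 | B | 7

Derivation:
After JOIN depts (5 rows):
sales.score | sales.owner | depts.tag | depts.id | depts.score
60 | bob | C | 90 | 60
60 | bob | B | 7 | 60
1 | eve | C | 40 | 1
60 | eve | C | 90 | 60
60 | eve | B | 7 | 60
After WHERE (4 rows):
sales.score | sales.owner | depts.tag | depts.id | depts.score
60 | bob | C | 90 | 60
60 | bob | B | 7 | 60
60 | eve | C | 90 | 60
60 | eve | B | 7 | 60
After SELECT (4 rows):
sales.score | depts.tag | depts.id
60 | C | 90
60 | B | 7
60 | C | 90
60 | B | 7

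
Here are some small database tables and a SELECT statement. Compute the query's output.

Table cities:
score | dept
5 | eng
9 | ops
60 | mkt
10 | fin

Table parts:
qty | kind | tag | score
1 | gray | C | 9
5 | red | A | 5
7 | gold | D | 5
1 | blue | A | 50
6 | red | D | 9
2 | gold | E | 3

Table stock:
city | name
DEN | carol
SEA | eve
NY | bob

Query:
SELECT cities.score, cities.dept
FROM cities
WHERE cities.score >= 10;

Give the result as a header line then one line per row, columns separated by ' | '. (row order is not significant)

After WHERE (2 rows):
cities.score | cities.dept
60 | mkt
10 | fin
After SELECT (2 rows):
cities.score | cities.dept
60 | mkt
10 | fin

== RESULT ==
cities.score | cities.dept
60 | mkt
10 | fin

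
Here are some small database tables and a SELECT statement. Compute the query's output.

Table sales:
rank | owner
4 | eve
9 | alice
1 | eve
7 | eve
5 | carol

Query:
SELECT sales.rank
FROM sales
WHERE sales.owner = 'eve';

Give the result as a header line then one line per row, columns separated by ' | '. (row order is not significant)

== RESULT ==
sales.rank
4
1
7

Derivation:
After WHERE (3 rows):
sales.rank | sales.owner
4 | eve
1 | eve
7 | eve
After SELECT (3 rows):
sales.rank
4
1
7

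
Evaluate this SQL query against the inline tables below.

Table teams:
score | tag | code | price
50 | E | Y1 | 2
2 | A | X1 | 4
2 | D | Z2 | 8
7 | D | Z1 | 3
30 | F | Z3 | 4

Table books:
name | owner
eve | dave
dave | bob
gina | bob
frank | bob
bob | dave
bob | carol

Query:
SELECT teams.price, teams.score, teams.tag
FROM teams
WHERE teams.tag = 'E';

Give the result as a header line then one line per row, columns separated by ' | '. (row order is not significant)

== RESULT ==
teams.price | teams.score | teams.tag
2 | 50 | E

Derivation:
After WHERE (1 rows):
teams.score | teams.tag | teams.code | teams.price
50 | E | Y1 | 2
After SELECT (1 rows):
teams.price | teams.score | teams.tag
2 | 50 | E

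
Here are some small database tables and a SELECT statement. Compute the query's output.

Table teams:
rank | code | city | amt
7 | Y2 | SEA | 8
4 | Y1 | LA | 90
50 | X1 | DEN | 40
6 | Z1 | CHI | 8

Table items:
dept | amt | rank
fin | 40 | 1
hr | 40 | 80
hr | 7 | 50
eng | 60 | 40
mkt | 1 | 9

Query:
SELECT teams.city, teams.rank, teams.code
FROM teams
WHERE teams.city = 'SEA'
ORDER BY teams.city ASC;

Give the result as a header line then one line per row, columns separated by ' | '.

After WHERE (1 rows):
teams.rank | teams.code | teams.city | teams.amt
7 | Y2 | SEA | 8
After SELECT (1 rows):
teams.city | teams.rank | teams.code
SEA | 7 | Y2
After ORDER BY (1 rows):
teams.city | teams.rank | teams.code
SEA | 7 | Y2

== RESULT ==
teams.city | teams.rank | teams.code
SEA | 7 | Y2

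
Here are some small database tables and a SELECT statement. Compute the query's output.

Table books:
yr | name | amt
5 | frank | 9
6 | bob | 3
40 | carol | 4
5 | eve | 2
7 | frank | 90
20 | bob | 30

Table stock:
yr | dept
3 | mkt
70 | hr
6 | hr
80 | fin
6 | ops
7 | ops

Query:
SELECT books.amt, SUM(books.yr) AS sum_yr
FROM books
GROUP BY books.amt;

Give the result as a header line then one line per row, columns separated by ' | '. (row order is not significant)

After GROUP BY (6 rows):
books.amt | sum_yr
9 | 5
3 | 6
4 | 40
2 | 5
90 | 7
30 | 20

== RESULT ==
books.amt | sum_yr
9 | 5
3 | 6
4 | 40
2 | 5
90 | 7
30 | 20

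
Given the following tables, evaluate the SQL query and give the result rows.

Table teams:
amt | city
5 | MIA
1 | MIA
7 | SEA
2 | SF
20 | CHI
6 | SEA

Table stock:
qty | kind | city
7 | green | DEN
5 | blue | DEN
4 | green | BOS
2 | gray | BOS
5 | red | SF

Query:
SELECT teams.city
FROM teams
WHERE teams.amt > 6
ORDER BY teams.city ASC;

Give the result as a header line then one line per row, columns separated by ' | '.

== RESULT ==
teams.city
CHI
SEA

Derivation:
After WHERE (2 rows):
teams.amt | teams.city
7 | SEA
20 | CHI
After SELECT (2 rows):
teams.city
SEA
CHI
After ORDER BY (2 rows):
teams.city
CHI
SEA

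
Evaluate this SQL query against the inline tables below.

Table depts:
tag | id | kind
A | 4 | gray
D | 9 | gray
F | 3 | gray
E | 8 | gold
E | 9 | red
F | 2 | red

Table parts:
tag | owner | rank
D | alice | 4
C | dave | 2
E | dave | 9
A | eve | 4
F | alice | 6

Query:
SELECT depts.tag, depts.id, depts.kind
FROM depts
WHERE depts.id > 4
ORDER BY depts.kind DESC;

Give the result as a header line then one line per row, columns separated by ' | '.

== RESULT ==
depts.tag | depts.id | depts.kind
E | 9 | red
D | 9 | gray
E | 8 | gold

Derivation:
After WHERE (3 rows):
depts.tag | depts.id | depts.kind
D | 9 | gray
E | 8 | gold
E | 9 | red
After SELECT (3 rows):
depts.tag | depts.id | depts.kind
D | 9 | gray
E | 8 | gold
E | 9 | red
After ORDER BY (3 rows):
depts.tag | depts.id | depts.kind
E | 9 | red
D | 9 | gray
E | 8 | gold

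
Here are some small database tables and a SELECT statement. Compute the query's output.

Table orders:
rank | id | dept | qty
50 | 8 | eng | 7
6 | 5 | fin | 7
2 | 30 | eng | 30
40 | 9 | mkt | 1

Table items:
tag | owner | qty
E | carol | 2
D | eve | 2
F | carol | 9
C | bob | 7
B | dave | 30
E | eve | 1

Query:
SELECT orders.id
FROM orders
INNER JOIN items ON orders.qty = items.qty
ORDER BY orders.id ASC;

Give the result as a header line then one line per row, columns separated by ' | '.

After JOIN items (4 rows):
orders.rank | orders.id | orders.dept | orders.qty | items.tag | items.owner | items.qty
50 | 8 | eng | 7 | C | bob | 7
6 | 5 | fin | 7 | C | bob | 7
2 | 30 | eng | 30 | B | dave | 30
40 | 9 | mkt | 1 | E | eve | 1
After SELECT (4 rows):
orders.id
8
5
30
9
After ORDER BY (4 rows):
orders.id
5
8
9
30

== RESULT ==
orders.id
5
8
9
30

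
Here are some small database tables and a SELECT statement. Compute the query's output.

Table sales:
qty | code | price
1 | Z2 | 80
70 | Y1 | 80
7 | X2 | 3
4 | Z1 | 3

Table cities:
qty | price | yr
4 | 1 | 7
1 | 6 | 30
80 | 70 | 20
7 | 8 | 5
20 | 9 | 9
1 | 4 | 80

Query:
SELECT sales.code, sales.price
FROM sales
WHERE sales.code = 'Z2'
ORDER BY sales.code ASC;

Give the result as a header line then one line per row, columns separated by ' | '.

== RESULT ==
sales.code | sales.price
Z2 | 80

Derivation:
After WHERE (1 rows):
sales.qty | sales.code | sales.price
1 | Z2 | 80
After SELECT (1 rows):
sales.code | sales.price
Z2 | 80
After ORDER BY (1 rows):
sales.code | sales.price
Z2 | 80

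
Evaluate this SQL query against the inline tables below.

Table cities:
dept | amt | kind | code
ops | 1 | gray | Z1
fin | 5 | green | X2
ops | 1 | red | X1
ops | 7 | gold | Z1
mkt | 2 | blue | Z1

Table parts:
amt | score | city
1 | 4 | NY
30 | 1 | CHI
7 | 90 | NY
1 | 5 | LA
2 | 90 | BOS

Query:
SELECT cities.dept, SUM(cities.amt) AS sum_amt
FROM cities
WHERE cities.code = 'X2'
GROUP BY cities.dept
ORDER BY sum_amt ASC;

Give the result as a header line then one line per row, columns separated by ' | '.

== RESULT ==
cities.dept | sum_amt
fin | 5

Derivation:
After WHERE (1 rows):
cities.dept | cities.amt | cities.kind | cities.code
fin | 5 | green | X2
After GROUP BY (1 rows):
cities.dept | sum_amt
fin | 5
After ORDER BY (1 rows):
cities.dept | sum_amt
fin | 5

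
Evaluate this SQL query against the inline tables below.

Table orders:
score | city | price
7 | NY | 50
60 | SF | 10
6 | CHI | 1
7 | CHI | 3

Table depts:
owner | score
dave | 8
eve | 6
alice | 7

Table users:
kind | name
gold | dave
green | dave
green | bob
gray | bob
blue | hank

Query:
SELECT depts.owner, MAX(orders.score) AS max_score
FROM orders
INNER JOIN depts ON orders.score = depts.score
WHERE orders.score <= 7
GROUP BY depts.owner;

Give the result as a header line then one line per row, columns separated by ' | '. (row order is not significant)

After JOIN depts (3 rows):
orders.score | orders.city | orders.price | depts.owner | depts.score
7 | NY | 50 | alice | 7
6 | CHI | 1 | eve | 6
7 | CHI | 3 | alice | 7
After WHERE (3 rows):
orders.score | orders.city | orders.price | depts.owner | depts.score
7 | NY | 50 | alice | 7
6 | CHI | 1 | eve | 6
7 | CHI | 3 | alice | 7
After GROUP BY (2 rows):
depts.owner | max_score
alice | 7
eve | 6

== RESULT ==
depts.owner | max_score
alice | 7
eve | 6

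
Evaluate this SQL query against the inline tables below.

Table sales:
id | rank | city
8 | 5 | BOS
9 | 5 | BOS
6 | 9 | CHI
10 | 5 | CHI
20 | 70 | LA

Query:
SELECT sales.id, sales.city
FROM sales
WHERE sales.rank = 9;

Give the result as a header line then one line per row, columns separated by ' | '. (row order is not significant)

== RESULT ==
sales.id | sales.city
6 | CHI

Derivation:
After WHERE (1 rows):
sales.id | sales.rank | sales.city
6 | 9 | CHI
After SELECT (1 rows):
sales.id | sales.city
6 | CHI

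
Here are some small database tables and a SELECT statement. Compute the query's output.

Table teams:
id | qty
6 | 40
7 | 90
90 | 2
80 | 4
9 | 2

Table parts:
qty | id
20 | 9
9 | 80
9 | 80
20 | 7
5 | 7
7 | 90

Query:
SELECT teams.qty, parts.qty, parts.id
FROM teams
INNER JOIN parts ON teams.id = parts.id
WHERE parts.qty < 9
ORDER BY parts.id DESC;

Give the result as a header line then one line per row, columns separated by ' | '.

After JOIN parts (6 rows):
teams.id | teams.qty | parts.qty | parts.id
7 | 90 | 20 | 7
7 | 90 | 5 | 7
90 | 2 | 7 | 90
80 | 4 | 9 | 80
80 | 4 | 9 | 80
9 | 2 | 20 | 9
After WHERE (2 rows):
teams.id | teams.qty | parts.qty | parts.id
7 | 90 | 5 | 7
90 | 2 | 7 | 90
After SELECT (2 rows):
teams.qty | parts.qty | parts.id
90 | 5 | 7
2 | 7 | 90
After ORDER BY (2 rows):
teams.qty | parts.qty | parts.id
2 | 7 | 90
90 | 5 | 7

== RESULT ==
teams.qty | parts.qty | parts.id
2 | 7 | 90
90 | 5 | 7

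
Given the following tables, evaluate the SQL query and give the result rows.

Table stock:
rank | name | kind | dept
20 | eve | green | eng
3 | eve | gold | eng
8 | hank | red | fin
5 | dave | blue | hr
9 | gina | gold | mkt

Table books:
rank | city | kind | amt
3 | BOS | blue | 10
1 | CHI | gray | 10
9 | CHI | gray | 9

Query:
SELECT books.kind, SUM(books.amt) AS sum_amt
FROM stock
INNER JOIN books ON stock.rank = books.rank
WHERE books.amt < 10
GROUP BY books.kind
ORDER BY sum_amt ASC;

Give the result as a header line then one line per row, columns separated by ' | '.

== RESULT ==
books.kind | sum_amt
gray | 9

Derivation:
After JOIN books (2 rows):
stock.rank | stock.name | stock.kind | stock.dept | books.rank | books.city | books.kind | books.amt
3 | eve | gold | eng | 3 | BOS | blue | 10
9 | gina | gold | mkt | 9 | CHI | gray | 9
After WHERE (1 rows):
stock.rank | stock.name | stock.kind | stock.dept | books.rank | books.city | books.kind | books.amt
9 | gina | gold | mkt | 9 | CHI | gray | 9
After GROUP BY (1 rows):
books.kind | sum_amt
gray | 9
After ORDER BY (1 rows):
books.kind | sum_amt
gray | 9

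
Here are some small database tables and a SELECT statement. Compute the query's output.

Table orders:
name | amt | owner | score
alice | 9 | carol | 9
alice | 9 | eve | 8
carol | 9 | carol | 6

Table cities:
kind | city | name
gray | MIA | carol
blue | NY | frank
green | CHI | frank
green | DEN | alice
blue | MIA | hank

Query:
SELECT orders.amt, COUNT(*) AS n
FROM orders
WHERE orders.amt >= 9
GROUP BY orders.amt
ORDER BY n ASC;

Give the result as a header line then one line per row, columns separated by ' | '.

== RESULT ==
orders.amt | n
9 | 3

Derivation:
After WHERE (3 rows):
orders.name | orders.amt | orders.owner | orders.score
alice | 9 | carol | 9
alice | 9 | eve | 8
carol | 9 | carol | 6
After GROUP BY (1 rows):
orders.amt | n
9 | 3
After ORDER BY (1 rows):
orders.amt | n
9 | 3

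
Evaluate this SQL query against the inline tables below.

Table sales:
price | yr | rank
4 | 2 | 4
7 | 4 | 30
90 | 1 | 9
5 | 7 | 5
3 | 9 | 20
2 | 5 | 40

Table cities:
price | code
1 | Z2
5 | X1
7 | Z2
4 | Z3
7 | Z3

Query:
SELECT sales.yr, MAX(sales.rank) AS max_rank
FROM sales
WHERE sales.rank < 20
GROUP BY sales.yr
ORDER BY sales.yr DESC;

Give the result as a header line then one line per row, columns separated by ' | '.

After WHERE (3 rows):
sales.price | sales.yr | sales.rank
4 | 2 | 4
90 | 1 | 9
5 | 7 | 5
After GROUP BY (3 rows):
sales.yr | max_rank
2 | 4
1 | 9
7 | 5
After ORDER BY (3 rows):
sales.yr | max_rank
7 | 5
2 | 4
1 | 9

== RESULT ==
sales.yr | max_rank
7 | 5
2 | 4
1 | 9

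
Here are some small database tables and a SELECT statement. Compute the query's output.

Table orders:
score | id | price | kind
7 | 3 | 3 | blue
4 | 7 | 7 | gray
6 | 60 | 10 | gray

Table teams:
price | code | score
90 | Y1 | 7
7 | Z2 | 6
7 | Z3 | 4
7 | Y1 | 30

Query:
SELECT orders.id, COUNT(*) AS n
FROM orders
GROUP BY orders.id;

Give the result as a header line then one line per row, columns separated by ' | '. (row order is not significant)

After GROUP BY (3 rows):
orders.id | n
3 | 1
7 | 1
60 | 1

== RESULT ==
orders.id | n
3 | 1
7 | 1
60 | 1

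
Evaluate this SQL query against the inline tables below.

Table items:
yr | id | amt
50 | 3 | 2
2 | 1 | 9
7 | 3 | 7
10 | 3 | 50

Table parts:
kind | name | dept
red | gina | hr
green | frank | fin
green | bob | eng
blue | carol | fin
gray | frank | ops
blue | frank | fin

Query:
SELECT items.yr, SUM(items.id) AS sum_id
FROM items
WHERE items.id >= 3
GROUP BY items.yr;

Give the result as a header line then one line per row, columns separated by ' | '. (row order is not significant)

== RESULT ==
items.yr | sum_id
50 | 3
7 | 3
10 | 3

Derivation:
After WHERE (3 rows):
items.yr | items.id | items.amt
50 | 3 | 2
7 | 3 | 7
10 | 3 | 50
After GROUP BY (3 rows):
items.yr | sum_id
50 | 3
7 | 3
10 | 3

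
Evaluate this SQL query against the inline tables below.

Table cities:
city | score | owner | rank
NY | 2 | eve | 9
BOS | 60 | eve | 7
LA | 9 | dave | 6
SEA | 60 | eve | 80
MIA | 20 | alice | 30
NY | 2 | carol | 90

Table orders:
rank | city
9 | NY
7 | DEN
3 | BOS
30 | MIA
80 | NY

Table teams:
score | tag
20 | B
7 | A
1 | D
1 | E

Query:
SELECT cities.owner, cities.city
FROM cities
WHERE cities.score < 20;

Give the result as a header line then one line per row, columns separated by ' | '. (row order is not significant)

== RESULT ==
cities.owner | cities.city
eve | NY
dave | LA
carol | NY

Derivation:
After WHERE (3 rows):
cities.city | cities.score | cities.owner | cities.rank
NY | 2 | eve | 9
LA | 9 | dave | 6
NY | 2 | carol | 90
After SELECT (3 rows):
cities.owner | cities.city
eve | NY
dave | LA
carol | NY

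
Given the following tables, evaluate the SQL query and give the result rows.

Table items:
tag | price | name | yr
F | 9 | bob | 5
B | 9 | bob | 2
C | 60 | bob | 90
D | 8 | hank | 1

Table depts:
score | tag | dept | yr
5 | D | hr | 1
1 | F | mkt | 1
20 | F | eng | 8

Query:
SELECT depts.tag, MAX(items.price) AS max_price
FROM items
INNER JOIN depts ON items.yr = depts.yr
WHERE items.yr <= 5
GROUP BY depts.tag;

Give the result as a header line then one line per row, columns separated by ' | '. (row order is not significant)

== RESULT ==
depts.tag | max_price
D | 8
F | 8

Derivation:
After JOIN depts (2 rows):
items.tag | items.price | items.name | items.yr | depts.score | depts.tag | depts.dept | depts.yr
D | 8 | hank | 1 | 5 | D | hr | 1
D | 8 | hank | 1 | 1 | F | mkt | 1
After WHERE (2 rows):
items.tag | items.price | items.name | items.yr | depts.score | depts.tag | depts.dept | depts.yr
D | 8 | hank | 1 | 5 | D | hr | 1
D | 8 | hank | 1 | 1 | F | mkt | 1
After GROUP BY (2 rows):
depts.tag | max_price
D | 8
F | 8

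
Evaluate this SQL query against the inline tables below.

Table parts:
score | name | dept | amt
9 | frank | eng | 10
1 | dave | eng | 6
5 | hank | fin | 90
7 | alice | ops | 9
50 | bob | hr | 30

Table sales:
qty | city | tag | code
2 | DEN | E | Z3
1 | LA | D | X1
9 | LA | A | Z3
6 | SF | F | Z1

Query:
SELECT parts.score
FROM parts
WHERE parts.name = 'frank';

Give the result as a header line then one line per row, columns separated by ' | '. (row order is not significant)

After WHERE (1 rows):
parts.score | parts.name | parts.dept | parts.amt
9 | frank | eng | 10
After SELECT (1 rows):
parts.score
9

== RESULT ==
parts.score
9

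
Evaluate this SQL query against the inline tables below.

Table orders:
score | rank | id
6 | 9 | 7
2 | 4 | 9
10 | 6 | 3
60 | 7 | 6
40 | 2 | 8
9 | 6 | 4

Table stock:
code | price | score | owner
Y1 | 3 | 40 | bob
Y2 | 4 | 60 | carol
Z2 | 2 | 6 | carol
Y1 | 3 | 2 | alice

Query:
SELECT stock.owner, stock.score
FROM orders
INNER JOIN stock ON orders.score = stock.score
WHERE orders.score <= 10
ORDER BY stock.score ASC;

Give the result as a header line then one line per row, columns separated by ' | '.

== RESULT ==
stock.owner | stock.score
alice | 2
carol | 6

Derivation:
After JOIN stock (4 rows):
orders.score | orders.rank | orders.id | stock.code | stock.price | stock.score | stock.owner
6 | 9 | 7 | Z2 | 2 | 6 | carol
2 | 4 | 9 | Y1 | 3 | 2 | alice
60 | 7 | 6 | Y2 | 4 | 60 | carol
40 | 2 | 8 | Y1 | 3 | 40 | bob
After WHERE (2 rows):
orders.score | orders.rank | orders.id | stock.code | stock.price | stock.score | stock.owner
6 | 9 | 7 | Z2 | 2 | 6 | carol
2 | 4 | 9 | Y1 | 3 | 2 | alice
After SELECT (2 rows):
stock.owner | stock.score
carol | 6
alice | 2
After ORDER BY (2 rows):
stock.owner | stock.score
alice | 2
carol | 6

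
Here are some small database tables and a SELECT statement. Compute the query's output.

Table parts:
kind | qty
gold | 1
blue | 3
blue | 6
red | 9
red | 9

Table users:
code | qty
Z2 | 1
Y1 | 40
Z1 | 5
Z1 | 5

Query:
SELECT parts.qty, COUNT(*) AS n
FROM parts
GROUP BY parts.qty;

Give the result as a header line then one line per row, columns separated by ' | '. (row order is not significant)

After GROUP BY (4 rows):
parts.qty | n
1 | 1
3 | 1
6 | 1
9 | 2

== RESULT ==
parts.qty | n
1 | 1
3 | 1
6 | 1
9 | 2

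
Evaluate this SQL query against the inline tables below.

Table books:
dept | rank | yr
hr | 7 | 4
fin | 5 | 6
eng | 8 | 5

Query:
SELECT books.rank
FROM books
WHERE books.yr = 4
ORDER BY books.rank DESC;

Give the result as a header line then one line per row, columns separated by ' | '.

== RESULT ==
books.rank
7

Derivation:
After WHERE (1 rows):
books.dept | books.rank | books.yr
hr | 7 | 4
After SELECT (1 rows):
books.rank
7
After ORDER BY (1 rows):
books.rank
7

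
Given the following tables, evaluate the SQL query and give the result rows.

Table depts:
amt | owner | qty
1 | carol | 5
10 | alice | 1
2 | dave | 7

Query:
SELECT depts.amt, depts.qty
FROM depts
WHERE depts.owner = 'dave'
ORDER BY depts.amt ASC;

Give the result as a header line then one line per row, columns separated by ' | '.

== RESULT ==
depts.amt | depts.qty
2 | 7

Derivation:
After WHERE (1 rows):
depts.amt | depts.owner | depts.qty
2 | dave | 7
After SELECT (1 rows):
depts.amt | depts.qty
2 | 7
After ORDER BY (1 rows):
depts.amt | depts.qty
2 | 7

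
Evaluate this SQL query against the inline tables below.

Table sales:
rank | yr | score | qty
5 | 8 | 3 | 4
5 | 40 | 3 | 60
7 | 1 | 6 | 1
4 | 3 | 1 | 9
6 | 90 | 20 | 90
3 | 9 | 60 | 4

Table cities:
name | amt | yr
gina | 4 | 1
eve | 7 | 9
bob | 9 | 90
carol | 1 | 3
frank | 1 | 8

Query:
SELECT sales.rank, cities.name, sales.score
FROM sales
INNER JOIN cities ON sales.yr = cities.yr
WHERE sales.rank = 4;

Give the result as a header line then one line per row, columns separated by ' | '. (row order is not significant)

After JOIN cities (5 rows):
sales.rank | sales.yr | sales.score | sales.qty | cities.name | cities.amt | cities.yr
5 | 8 | 3 | 4 | frank | 1 | 8
7 | 1 | 6 | 1 | gina | 4 | 1
4 | 3 | 1 | 9 | carol | 1 | 3
6 | 90 | 20 | 90 | bob | 9 | 90
3 | 9 | 60 | 4 | eve | 7 | 9
After WHERE (1 rows):
sales.rank | sales.yr | sales.score | sales.qty | cities.name | cities.amt | cities.yr
4 | 3 | 1 | 9 | carol | 1 | 3
After SELECT (1 rows):
sales.rank | cities.name | sales.score
4 | carol | 1

== RESULT ==
sales.rank | cities.name | sales.score
4 | carol | 1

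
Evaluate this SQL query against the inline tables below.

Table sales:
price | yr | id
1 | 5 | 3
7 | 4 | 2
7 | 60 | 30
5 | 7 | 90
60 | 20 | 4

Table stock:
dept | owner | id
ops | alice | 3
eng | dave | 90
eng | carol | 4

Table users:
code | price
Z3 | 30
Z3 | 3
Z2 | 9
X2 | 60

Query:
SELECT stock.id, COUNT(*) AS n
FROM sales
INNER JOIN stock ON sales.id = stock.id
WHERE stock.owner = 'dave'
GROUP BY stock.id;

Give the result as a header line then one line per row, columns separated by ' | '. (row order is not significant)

After JOIN stock (3 rows):
sales.price | sales.yr | sales.id | stock.dept | stock.owner | stock.id
1 | 5 | 3 | ops | alice | 3
5 | 7 | 90 | eng | dave | 90
60 | 20 | 4 | eng | carol | 4
After WHERE (1 rows):
sales.price | sales.yr | sales.id | stock.dept | stock.owner | stock.id
5 | 7 | 90 | eng | dave | 90
After GROUP BY (1 rows):
stock.id | n
90 | 1

== RESULT ==
stock.id | n
90 | 1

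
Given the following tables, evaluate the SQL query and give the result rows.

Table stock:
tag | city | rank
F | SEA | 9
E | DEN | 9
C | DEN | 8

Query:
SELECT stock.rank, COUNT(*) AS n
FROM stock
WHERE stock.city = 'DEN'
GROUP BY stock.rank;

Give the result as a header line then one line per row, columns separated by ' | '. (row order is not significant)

After WHERE (2 rows):
stock.tag | stock.city | stock.rank
E | DEN | 9
C | DEN | 8
After GROUP BY (2 rows):
stock.rank | n
9 | 1
8 | 1

== RESULT ==
stock.rank | n
9 | 1
8 | 1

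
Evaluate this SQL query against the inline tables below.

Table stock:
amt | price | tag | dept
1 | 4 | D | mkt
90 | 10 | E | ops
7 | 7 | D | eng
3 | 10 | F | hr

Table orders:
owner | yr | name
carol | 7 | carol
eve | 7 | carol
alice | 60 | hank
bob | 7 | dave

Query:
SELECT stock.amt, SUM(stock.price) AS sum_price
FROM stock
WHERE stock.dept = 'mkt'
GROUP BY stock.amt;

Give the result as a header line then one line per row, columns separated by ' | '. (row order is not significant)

After WHERE (1 rows):
stock.amt | stock.price | stock.tag | stock.dept
1 | 4 | D | mkt
After GROUP BY (1 rows):
stock.amt | sum_price
1 | 4

== RESULT ==
stock.amt | sum_price
1 | 4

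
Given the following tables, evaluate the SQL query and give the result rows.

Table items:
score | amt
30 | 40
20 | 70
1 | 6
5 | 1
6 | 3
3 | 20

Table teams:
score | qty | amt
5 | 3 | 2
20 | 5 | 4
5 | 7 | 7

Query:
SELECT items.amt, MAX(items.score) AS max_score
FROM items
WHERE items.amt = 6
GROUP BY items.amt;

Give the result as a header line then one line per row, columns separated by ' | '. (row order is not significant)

== RESULT ==
items.amt | max_score
6 | 1

Derivation:
After WHERE (1 rows):
items.score | items.amt
1 | 6
After GROUP BY (1 rows):
items.amt | max_score
6 | 1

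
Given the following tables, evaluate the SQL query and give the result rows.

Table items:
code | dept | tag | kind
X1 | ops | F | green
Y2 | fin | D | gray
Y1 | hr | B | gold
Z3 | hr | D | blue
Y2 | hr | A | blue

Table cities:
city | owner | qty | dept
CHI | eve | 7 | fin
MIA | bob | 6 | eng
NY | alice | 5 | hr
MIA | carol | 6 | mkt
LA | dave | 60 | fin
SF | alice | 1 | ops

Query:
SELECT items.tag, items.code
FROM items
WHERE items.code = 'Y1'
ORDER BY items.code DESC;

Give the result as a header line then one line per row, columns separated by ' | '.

After WHERE (1 rows):
items.code | items.dept | items.tag | items.kind
Y1 | hr | B | gold
After SELECT (1 rows):
items.tag | items.code
B | Y1
After ORDER BY (1 rows):
items.tag | items.code
B | Y1

== RESULT ==
items.tag | items.code
B | Y1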